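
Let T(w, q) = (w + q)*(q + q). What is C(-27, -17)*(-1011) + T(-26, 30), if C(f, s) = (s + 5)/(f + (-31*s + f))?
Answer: 125652/473 ≈ 265.65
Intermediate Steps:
C(f, s) = (5 + s)/(-31*s + 2*f) (C(f, s) = (5 + s)/(f + (f - 31*s)) = (5 + s)/(-31*s + 2*f))
T(w, q) = 2*q*(q + w) (T(w, q) = (q + w)*(2*q) = 2*q*(q + w))
C(-27, -17)*(-1011) + T(-26, 30) = ((5 - 17)/(-31*(-17) + 2*(-27)))*(-1011) + 2*30*(30 - 26) = (-12/(527 - 54))*(-1011) + 2*30*4 = (-12/473)*(-1011) + 240 = ((1/473)*(-12))*(-1011) + 240 = -12/473*(-1011) + 240 = 12132/473 + 240 = 125652/473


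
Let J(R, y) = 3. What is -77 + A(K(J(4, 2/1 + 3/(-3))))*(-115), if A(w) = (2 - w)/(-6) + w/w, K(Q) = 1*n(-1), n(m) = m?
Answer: -269/2 ≈ -134.50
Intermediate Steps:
K(Q) = -1 (K(Q) = 1*(-1) = -1)
A(w) = ⅔ + w/6 (A(w) = (2 - w)*(-⅙) + 1 = (-⅓ + w/6) + 1 = ⅔ + w/6)
-77 + A(K(J(4, 2/1 + 3/(-3))))*(-115) = -77 + (⅔ + (⅙)*(-1))*(-115) = -77 + (⅔ - ⅙)*(-115) = -77 + (½)*(-115) = -77 - 115/2 = -269/2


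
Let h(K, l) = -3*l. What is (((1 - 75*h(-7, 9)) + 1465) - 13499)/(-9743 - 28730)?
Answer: 10008/38473 ≈ 0.26013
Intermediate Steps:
(((1 - 75*h(-7, 9)) + 1465) - 13499)/(-9743 - 28730) = (((1 - (-225)*9) + 1465) - 13499)/(-9743 - 28730) = (((1 - 75*(-27)) + 1465) - 13499)/(-38473) = (((1 + 2025) + 1465) - 13499)*(-1/38473) = ((2026 + 1465) - 13499)*(-1/38473) = (3491 - 13499)*(-1/38473) = -10008*(-1/38473) = 10008/38473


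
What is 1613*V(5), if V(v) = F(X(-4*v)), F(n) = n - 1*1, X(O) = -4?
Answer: -8065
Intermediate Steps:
F(n) = -1 + n (F(n) = n - 1 = -1 + n)
V(v) = -5 (V(v) = -1 - 4 = -5)
1613*V(5) = 1613*(-5) = -8065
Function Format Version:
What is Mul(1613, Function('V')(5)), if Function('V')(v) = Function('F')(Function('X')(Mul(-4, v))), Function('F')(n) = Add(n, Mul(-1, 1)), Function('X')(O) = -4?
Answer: -8065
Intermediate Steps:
Function('F')(n) = Add(-1, n) (Function('F')(n) = Add(n, -1) = Add(-1, n))
Function('V')(v) = -5 (Function('V')(v) = Add(-1, -4) = -5)
Mul(1613, Function('V')(5)) = Mul(1613, -5) = -8065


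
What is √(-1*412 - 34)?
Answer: I*√446 ≈ 21.119*I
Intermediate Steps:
√(-1*412 - 34) = √(-412 - 34) = √(-446) = I*√446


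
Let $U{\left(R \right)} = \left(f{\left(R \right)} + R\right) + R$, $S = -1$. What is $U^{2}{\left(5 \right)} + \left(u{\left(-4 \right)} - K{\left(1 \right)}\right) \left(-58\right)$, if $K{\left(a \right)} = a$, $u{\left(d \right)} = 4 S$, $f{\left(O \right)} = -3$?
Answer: $339$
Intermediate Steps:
$u{\left(d \right)} = -4$ ($u{\left(d \right)} = 4 \left(-1\right) = -4$)
$U{\left(R \right)} = -3 + 2 R$ ($U{\left(R \right)} = \left(-3 + R\right) + R = -3 + 2 R$)
$U^{2}{\left(5 \right)} + \left(u{\left(-4 \right)} - K{\left(1 \right)}\right) \left(-58\right) = \left(-3 + 2 \cdot 5\right)^{2} + \left(-4 - 1\right) \left(-58\right) = \left(-3 + 10\right)^{2} + \left(-4 - 1\right) \left(-58\right) = 7^{2} - -290 = 49 + 290 = 339$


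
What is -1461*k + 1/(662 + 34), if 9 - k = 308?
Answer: 304039945/696 ≈ 4.3684e+5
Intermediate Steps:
k = -299 (k = 9 - 1*308 = 9 - 308 = -299)
-1461*k + 1/(662 + 34) = -1461*(-299) + 1/(662 + 34) = 436839 + 1/696 = 304039945/696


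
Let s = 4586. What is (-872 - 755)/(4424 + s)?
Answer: -1627/9010 ≈ -0.18058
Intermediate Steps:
(-872 - 755)/(4424 + s) = (-872 - 755)/(4424 + 4586) = -1627/9010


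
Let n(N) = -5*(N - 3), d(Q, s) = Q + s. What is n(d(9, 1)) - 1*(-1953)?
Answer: 1918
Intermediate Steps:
n(N) = 15 - 5*N (n(N) = -5*(-3 + N) = 15 - 5*N)
n(d(9, 1)) - 1*(-1953) = (15 - 5*(9 + 1)) - 1*(-1953) = (15 - 5*10) + 1953 = (15 - 50) + 1953 = -35 + 1953 = 1918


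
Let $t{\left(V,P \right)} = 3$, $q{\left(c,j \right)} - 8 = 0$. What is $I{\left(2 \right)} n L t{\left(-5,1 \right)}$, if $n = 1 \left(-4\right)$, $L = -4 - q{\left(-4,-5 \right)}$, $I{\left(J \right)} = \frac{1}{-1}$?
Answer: $-144$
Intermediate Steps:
$q{\left(c,j \right)} = 8$ ($q{\left(c,j \right)} = 8 + 0 = 8$)
$I{\left(J \right)} = -1$
$L = -12$ ($L = -4 - 8 = -12$)
$n = -4$
$I{\left(2 \right)} n L t{\left(-5,1 \right)} = \left(-1\right) \left(-4\right) \left(\left(-12\right) 3\right) = 4 \left(-36\right) = -144$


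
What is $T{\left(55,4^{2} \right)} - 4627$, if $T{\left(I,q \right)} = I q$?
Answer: $-3747$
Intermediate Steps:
$T{\left(55,4^{2} \right)} - 4627 = 55 \cdot 4^{2} - 4627 = 55 \cdot 16 - 4627 = 880 - 4627 = -3747$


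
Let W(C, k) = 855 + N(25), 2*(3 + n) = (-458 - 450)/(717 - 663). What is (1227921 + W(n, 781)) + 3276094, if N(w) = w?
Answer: 4504895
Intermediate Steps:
n = -308/27 (n = -3 + ((-458 - 450)/(717 - 663))/2 = -3 + (-908/54)/2 = -3 + (-908*1/54)/2 = -3 + (½)*(-454/27) = -3 - 227/27 = -308/27 ≈ -11.407)
W(C, k) = 880 (W(C, k) = 855 + 25 = 880)
(1227921 + W(n, 781)) + 3276094 = (1227921 + 880) + 3276094 = 1228801 + 3276094 = 4504895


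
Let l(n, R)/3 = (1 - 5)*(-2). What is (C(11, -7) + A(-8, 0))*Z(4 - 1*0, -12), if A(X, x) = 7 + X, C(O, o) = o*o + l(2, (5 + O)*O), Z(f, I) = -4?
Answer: -288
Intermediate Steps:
l(n, R) = 24 (l(n, R) = 3*((1 - 5)*(-2)) = 3*(-4*(-2)) = 3*8 = 24)
C(O, o) = 24 + o**2 (C(O, o) = o*o + 24 = o**2 + 24 = 24 + o**2)
(C(11, -7) + A(-8, 0))*Z(4 - 1*0, -12) = ((24 + (-7)**2) + (7 - 8))*(-4) = ((24 + 49) - 1)*(-4) = (73 - 1)*(-4) = 72*(-4) = -288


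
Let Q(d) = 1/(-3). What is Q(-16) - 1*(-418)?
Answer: 1253/3 ≈ 417.67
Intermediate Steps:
Q(d) = -⅓
Q(-16) - 1*(-418) = -⅓ - 1*(-418) = -⅓ + 418 = 1253/3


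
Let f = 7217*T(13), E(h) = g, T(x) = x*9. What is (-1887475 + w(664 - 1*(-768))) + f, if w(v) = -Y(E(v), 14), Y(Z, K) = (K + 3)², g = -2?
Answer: -1043375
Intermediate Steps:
T(x) = 9*x
E(h) = -2
f = 844389 (f = 7217*(9*13) = 7217*117 = 844389)
Y(Z, K) = (3 + K)²
w(v) = -289 (w(v) = -(3 + 14)² = -1*17² = -1*289 = -289)
(-1887475 + w(664 - 1*(-768))) + f = (-1887475 - 289) + 844389 = -1887764 + 844389 = -1043375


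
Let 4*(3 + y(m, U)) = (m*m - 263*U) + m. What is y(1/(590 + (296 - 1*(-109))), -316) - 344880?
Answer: -320873042401/990025 ≈ -3.2411e+5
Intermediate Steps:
y(m, U) = -3 - 263*U/4 + m/4 + m²/4 (y(m, U) = -3 + ((m*m - 263*U) + m)/4 = -3 + ((m² - 263*U) + m)/4 = -3 + (m + m² - 263*U)/4 = -3 + (-263*U/4 + m/4 + m²/4) = -3 - 263*U/4 + m/4 + m²/4)
y(1/(590 + (296 - 1*(-109))), -316) - 344880 = (-3 - 263/4*(-316) + 1/(4*(590 + (296 - 1*(-109)))) + (1/(590 + (296 - 1*(-109))))²/4) - 344880 = (-3 + 20777 + 1/(4*(590 + (296 + 109))) + (1/(590 + (296 + 109)))²/4) - 344880 = (-3 + 20777 + 1/(4*(590 + 405)) + (1/(590 + 405))²/4) - 344880 = (-3 + 20777 + (¼)/995 + (1/995)²/4) - 344880 = (-3 + 20777 + (¼)*(1/995) + (1/995)²/4) - 344880 = (-3 + 20777 + 1/3980 + (¼)*(1/990025)) - 344880 = (-3 + 20777 + 1/3980 + 1/3960100) - 344880 = 20566779599/990025 - 344880 = -320873042401/990025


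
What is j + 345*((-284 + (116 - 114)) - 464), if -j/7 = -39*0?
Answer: -257370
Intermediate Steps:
j = 0 (j = -(-273)*0 = -7*0 = 0)
j + 345*((-284 + (116 - 114)) - 464) = 0 + 345*((-284 + (116 - 114)) - 464) = 0 + 345*((-284 + 2) - 464) = 0 + 345*(-282 - 464) = 0 + 345*(-746) = 0 - 257370 = -257370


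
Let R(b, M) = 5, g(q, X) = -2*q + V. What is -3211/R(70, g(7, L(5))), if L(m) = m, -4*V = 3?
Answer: -3211/5 ≈ -642.20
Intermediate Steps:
V = -¾ (V = -¼*3 = -¾ ≈ -0.75000)
g(q, X) = -¾ - 2*q (g(q, X) = -2*q - ¾ = -¾ - 2*q)
-3211/R(70, g(7, L(5))) = -3211/5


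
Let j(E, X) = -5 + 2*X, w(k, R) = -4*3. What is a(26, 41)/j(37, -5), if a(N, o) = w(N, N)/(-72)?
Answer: -1/90 ≈ -0.011111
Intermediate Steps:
w(k, R) = -12
a(N, o) = ⅙ (a(N, o) = -12/(-72) = -12*(-1/72) = ⅙)
a(26, 41)/j(37, -5) = 1/(6*(-5 + 2*(-5))) = 1/(6*(-5 - 10)) = (⅙)/(-15) = (⅙)*(-1/15) = -1/90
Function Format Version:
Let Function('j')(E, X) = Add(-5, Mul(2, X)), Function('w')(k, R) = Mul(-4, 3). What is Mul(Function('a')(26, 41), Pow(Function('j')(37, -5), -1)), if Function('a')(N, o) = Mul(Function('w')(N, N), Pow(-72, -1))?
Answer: Rational(-1, 90) ≈ -0.011111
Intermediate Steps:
Function('w')(k, R) = -12
Function('a')(N, o) = Rational(1, 6) (Function('a')(N, o) = Mul(-12, Pow(-72, -1)) = Mul(-12, Rational(-1, 72)) = Rational(1, 6))
Mul(Function('a')(26, 41), Pow(Function('j')(37, -5), -1)) = Mul(Rational(1, 6), Pow(Add(-5, Mul(2, -5)), -1)) = Mul(Rational(1, 6), Pow(Add(-5, -10), -1)) = Mul(Rational(1, 6), Pow(-15, -1)) = Mul(Rational(1, 6), Rational(-1, 15)) = Rational(-1, 90)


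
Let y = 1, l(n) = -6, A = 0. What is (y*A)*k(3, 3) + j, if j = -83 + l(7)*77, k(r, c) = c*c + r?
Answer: -545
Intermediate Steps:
k(r, c) = r + c**2 (k(r, c) = c**2 + r = r + c**2)
j = -545 (j = -83 - 6*77 = -83 - 462 = -545)
(y*A)*k(3, 3) + j = (1*0)*(3 + 3**2) - 545 = 0*(3 + 9) - 545 = 0*12 - 545 = 0 - 545 = -545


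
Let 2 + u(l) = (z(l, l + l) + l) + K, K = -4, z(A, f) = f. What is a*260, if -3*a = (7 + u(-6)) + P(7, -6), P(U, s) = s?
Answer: 5980/3 ≈ 1993.3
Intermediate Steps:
u(l) = -6 + 3*l (u(l) = -2 + (((l + l) + l) - 4) = -2 + ((2*l + l) - 4) = -2 + (3*l - 4) = -2 + (-4 + 3*l) = -6 + 3*l)
a = 23/3 (a = -((7 + (-6 + 3*(-6))) - 6)/3 = -((7 + (-6 - 18)) - 6)/3 = -((7 - 24) - 6)/3 = -(-17 - 6)/3 = -1/3*(-23) = 23/3 ≈ 7.6667)
a*260 = (23/3)*260 = 5980/3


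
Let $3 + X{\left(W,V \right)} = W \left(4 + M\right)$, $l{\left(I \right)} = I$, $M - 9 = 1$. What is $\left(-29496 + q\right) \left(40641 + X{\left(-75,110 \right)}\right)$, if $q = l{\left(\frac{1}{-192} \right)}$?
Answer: $- \frac{18683005667}{16} \approx -1.1677 \cdot 10^{9}$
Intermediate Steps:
$M = 10$ ($M = 9 + 1 = 10$)
$X{\left(W,V \right)} = -3 + 14 W$ ($X{\left(W,V \right)} = -3 + W \left(4 + 10\right) = -3 + W 14 = -3 + 14 W$)
$q = - \frac{1}{192}$ ($q = \frac{1}{-192} = - \frac{1}{192} \approx -0.0052083$)
$\left(-29496 + q\right) \left(40641 + X{\left(-75,110 \right)}\right) = \left(-29496 - \frac{1}{192}\right) \left(40641 + \left(-3 + 14 \left(-75\right)\right)\right) = - \frac{5663233 \left(40641 - 1053\right)}{192} = \left(- \frac{5663233}{192}\right) 39588 = - \frac{18683005667}{16}$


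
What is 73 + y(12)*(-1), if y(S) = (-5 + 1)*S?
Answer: 121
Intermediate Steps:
y(S) = -4*S
73 + y(12)*(-1) = 73 - 4*12*(-1) = 73 - 48*(-1) = 73 + 48 = 121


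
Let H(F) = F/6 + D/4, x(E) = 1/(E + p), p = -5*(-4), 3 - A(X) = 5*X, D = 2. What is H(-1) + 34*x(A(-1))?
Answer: 65/42 ≈ 1.5476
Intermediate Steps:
A(X) = 3 - 5*X
p = 20
x(E) = 1/(20 + E) (x(E) = 1/(E + 20) = 1/(20 + E))
H(F) = ½ + F/6 (H(F) = F/6 + 2/4 = F*(⅙) + 2*(¼) = F/6 + ½ = ½ + F/6)
H(-1) + 34*x(A(-1)) = (½ + (⅙)*(-1)) + 34/(20 + (3 - 5*(-1))) = (½ - ⅙) + 34/(20 + (3 + 5)) = ⅓ + 34/(20 + 8) = ⅓ + 34/28 = ⅓ + 34*(1/28) = ⅓ + 17/14 = 65/42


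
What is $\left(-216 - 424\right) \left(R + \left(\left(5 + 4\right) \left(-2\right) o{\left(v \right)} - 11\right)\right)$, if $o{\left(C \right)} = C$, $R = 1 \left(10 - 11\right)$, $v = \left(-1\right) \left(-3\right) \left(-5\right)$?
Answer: $-165120$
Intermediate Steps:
$v = -15$ ($v = 3 \left(-5\right) = -15$)
$R = -1$ ($R = 1 \left(-1\right) = -1$)
$\left(-216 - 424\right) \left(R + \left(\left(5 + 4\right) \left(-2\right) o{\left(v \right)} - 11\right)\right) = \left(-216 - 424\right) \left(-1 - \left(11 - \left(5 + 4\right) \left(-2\right) \left(-15\right)\right)\right) = - 640 \left(-1 - \left(11 - 9 \left(-2\right) \left(-15\right)\right)\right) = - 640 \left(-1 - -259\right) = - 640 \left(-1 + \left(270 - 11\right)\right) = - 640 \left(-1 + 259\right) = \left(-640\right) 258 = -165120$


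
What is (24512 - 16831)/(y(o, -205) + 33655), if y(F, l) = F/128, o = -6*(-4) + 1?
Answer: 983168/4307865 ≈ 0.22823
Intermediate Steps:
o = 25 (o = 24 + 1 = 25)
y(F, l) = F/128 (y(F, l) = F*(1/128) = F/128)
(24512 - 16831)/(y(o, -205) + 33655) = (24512 - 16831)/((1/128)*25 + 33655) = 7681/(25/128 + 33655) = 7681/(4307865/128) = 7681*(128/4307865) = 983168/4307865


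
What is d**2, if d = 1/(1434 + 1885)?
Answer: 1/11015761 ≈ 9.0779e-8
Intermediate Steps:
d = 1/3319 ≈ 0.00030130
d**2 = (1/3319)**2 = 1/11015761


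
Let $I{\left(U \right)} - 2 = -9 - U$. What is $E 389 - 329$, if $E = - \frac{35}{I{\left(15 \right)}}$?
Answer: $\frac{6377}{22} \approx 289.86$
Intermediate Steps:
$I{\left(U \right)} = -7 - U$ ($I{\left(U \right)} = 2 - \left(9 + U\right) = -7 - U$)
$E = \frac{35}{22}$ ($E = - \frac{35}{-7 - 15} = - \frac{35}{-22} = \left(-35\right) \left(- \frac{1}{22}\right) = \frac{35}{22} \approx 1.5909$)
$E 389 - 329 = \frac{35}{22} \cdot 389 - 329 = \frac{13615}{22} - 329 = \frac{6377}{22}$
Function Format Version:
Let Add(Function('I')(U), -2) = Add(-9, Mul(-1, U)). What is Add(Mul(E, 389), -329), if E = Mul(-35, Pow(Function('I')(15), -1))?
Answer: Rational(6377, 22) ≈ 289.86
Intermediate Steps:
Function('I')(U) = Add(-7, Mul(-1, U)) (Function('I')(U) = Add(2, Add(-9, Mul(-1, U))) = Add(-7, Mul(-1, U)))
E = Rational(35, 22) (E = Mul(-35, Pow(Add(-7, Mul(-1, 15)), -1)) = Mul(-35, Pow(Add(-7, -15), -1)) = Mul(-35, Pow(-22, -1)) = Mul(-35, Rational(-1, 22)) = Rational(35, 22) ≈ 1.5909)
Add(Mul(E, 389), -329) = Add(Mul(Rational(35, 22), 389), -329) = Add(Rational(13615, 22), -329) = Rational(6377, 22)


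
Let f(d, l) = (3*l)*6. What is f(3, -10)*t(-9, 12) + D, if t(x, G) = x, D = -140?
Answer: 1480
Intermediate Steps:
f(d, l) = 18*l
f(3, -10)*t(-9, 12) + D = (18*(-10))*(-9) - 140 = -180*(-9) - 140 = 1620 - 140 = 1480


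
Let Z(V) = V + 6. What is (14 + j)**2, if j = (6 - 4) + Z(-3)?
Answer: 361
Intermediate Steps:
Z(V) = 6 + V
j = 5 (j = (6 - 4) + (6 - 3) = 2 + 3 = 5)
(14 + j)**2 = (14 + 5)**2 = 19**2 = 361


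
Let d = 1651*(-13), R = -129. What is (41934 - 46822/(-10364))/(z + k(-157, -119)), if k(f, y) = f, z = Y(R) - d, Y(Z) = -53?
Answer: 217325399/110133046 ≈ 1.9733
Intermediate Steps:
d = -21463
z = 21410 (z = -53 - 1*(-21463) = -53 + 21463 = 21410)
(41934 - 46822/(-10364))/(z + k(-157, -119)) = (41934 - 46822/(-10364))/(21410 - 157) = (41934 - 46822*(-1/10364))/21253 = (41934 + 23411/5182)*(1/21253) = (217325399/5182)*(1/21253) = 217325399/110133046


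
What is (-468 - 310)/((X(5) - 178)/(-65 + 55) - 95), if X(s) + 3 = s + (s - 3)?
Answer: 1945/194 ≈ 10.026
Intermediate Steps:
X(s) = -6 + 2*s (X(s) = -3 + (s + (s - 3)) = -3 + (s + (-3 + s)) = -3 + (-3 + 2*s) = -6 + 2*s)
(-468 - 310)/((X(5) - 178)/(-65 + 55) - 95) = (-468 - 310)/(((-6 + 2*5) - 178)/(-65 + 55) - 95) = -778/(((-6 + 10) - 178)/(-10) - 95) = -778/((4 - 178)*(-1/10) - 95) = -778/(-174*(-1/10) - 95) = -778/(87/5 - 95) = -778/(-388/5) = -778*(-5/388) = 1945/194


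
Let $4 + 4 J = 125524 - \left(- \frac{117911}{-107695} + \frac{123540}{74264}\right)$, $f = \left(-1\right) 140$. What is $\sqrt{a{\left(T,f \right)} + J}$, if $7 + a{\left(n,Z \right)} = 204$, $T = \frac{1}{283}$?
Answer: $\frac{\sqrt{504950896275599794990830}}{3998930740} \approx 177.7$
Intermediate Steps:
$f = -140$
$T = \frac{1}{283} \approx 0.0035336$
$a{\left(n,Z \right)} = 197$ ($a{\left(n,Z \right)} = -7 + 204 = 197$)
$J = \frac{250967377946699}{7997861480}$ ($J = -1 + \frac{125524 - \left(- \frac{117911}{-107695} + \frac{123540}{74264}\right)}{4} = -1 + \frac{125524 - \left(\left(-117911\right) \left(- \frac{1}{107695}\right) + 123540 \cdot \frac{1}{74264}\right)}{4} = -1 + \frac{125524 - \left(\frac{117911}{107695} + \frac{30885}{18566}\right)}{4} = -1 + \frac{125524 - \frac{5515295701}{1999465370}}{4} = -1 + \frac{1}{4} \cdot \frac{250975375808179}{1999465370} = -1 + \frac{250975375808179}{7997861480} = \frac{250967377946699}{7997861480} \approx 31379.0$)
$\sqrt{a{\left(T,f \right)} + J} = \sqrt{197 + \frac{250967377946699}{7997861480}} = \sqrt{\frac{252542956658259}{7997861480}} = \frac{\sqrt{504950896275599794990830}}{3998930740}$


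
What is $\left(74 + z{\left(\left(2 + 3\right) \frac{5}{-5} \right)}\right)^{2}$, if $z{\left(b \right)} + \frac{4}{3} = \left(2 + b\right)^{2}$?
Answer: $\frac{60025}{9} \approx 6669.4$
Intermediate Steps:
$z{\left(b \right)} = - \frac{4}{3} + \left(2 + b\right)^{2}$
$\left(74 + z{\left(\left(2 + 3\right) \frac{5}{-5} \right)}\right)^{2} = \left(74 - \left(\frac{4}{3} - \left(2 + \left(2 + 3\right) \frac{5}{-5}\right)^{2}\right)\right)^{2} = \left(74 - \left(\frac{4}{3} - \left(2 + 5 \cdot 5 \left(- \frac{1}{5}\right)\right)^{2}\right)\right)^{2} = \left(74 - \left(\frac{4}{3} - \left(2 + 5 \left(-1\right)\right)^{2}\right)\right)^{2} = \left(74 - \left(\frac{4}{3} - \left(2 - 5\right)^{2}\right)\right)^{2} = \left(74 - \left(\frac{4}{3} - \left(-3\right)^{2}\right)\right)^{2} = \left(74 + \left(- \frac{4}{3} + 9\right)\right)^{2} = \left(74 + \frac{23}{3}\right)^{2} = \left(\frac{245}{3}\right)^{2} = \frac{60025}{9}$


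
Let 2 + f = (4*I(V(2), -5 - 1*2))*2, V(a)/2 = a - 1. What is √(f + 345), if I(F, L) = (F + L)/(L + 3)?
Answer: √353 ≈ 18.788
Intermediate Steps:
V(a) = -2 + 2*a (V(a) = 2*(a - 1) = 2*(-1 + a) = -2 + 2*a)
I(F, L) = (F + L)/(3 + L)
f = 8 (f = -2 + (4*(((-2 + 2*2) + (-5 - 1*2))/(3 + (-5 - 1*2))))*2 = -2 + (4*(((-2 + 4) + (-5 - 2))/(3 + (-5 - 2))))*2 = -2 + (4*((2 - 7)/(3 - 7)))*2 = -2 + (4*(-5/(-4)))*2 = -2 + (4*(-¼*(-5)))*2 = -2 + (4*(5/4))*2 = -2 + 5*2 = -2 + 10 = 8)
√(f + 345) = √(8 + 345) = √353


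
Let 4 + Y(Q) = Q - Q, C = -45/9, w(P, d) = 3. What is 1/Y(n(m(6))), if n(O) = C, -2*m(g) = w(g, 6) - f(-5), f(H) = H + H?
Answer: -1/4 ≈ -0.25000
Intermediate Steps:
f(H) = 2*H
C = -5 (C = -45*1/9 = -5)
m(g) = -13/2 (m(g) = -(3 - 2*(-5))/2 = -(3 - 1*(-10))/2 = -(3 + 10)/2 = -1/2*13 = -13/2)
n(O) = -5
Y(Q) = -4 (Y(Q) = -4 + (Q - Q) = -4 + 0 = -4)
1/Y(n(m(6))) = 1/(-4) = -1/4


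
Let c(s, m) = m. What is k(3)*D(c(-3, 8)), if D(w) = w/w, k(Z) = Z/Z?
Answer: 1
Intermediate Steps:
k(Z) = 1
D(w) = 1
k(3)*D(c(-3, 8)) = 1*1 = 1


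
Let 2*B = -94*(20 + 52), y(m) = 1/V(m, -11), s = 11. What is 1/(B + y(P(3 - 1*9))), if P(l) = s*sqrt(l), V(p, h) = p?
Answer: -2456784/8313757057 + 11*I*sqrt(6)/8313757057 ≈ -0.00029551 + 3.2409e-9*I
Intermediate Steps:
P(l) = 11*sqrt(l)
y(m) = 1/m
B = -3384 (B = (-94*(20 + 52))/2 = (-94*72)/2 = (1/2)*(-6768) = -3384)
1/(B + y(P(3 - 1*9))) = 1/(-3384 + 1/(11*sqrt(3 - 1*9))) = 1/(-3384 + 1/(11*sqrt(3 - 9))) = 1/(-3384 + 1/(11*sqrt(-6))) = 1/(-3384 + 1/(11*(I*sqrt(6)))) = 1/(-3384 + 1/(11*I*sqrt(6))) = 1/(-3384 - I*sqrt(6)/66)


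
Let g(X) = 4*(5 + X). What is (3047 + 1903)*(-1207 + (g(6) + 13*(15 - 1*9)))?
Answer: -5370750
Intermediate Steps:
g(X) = 20 + 4*X
(3047 + 1903)*(-1207 + (g(6) + 13*(15 - 1*9))) = (3047 + 1903)*(-1207 + ((20 + 4*6) + 13*(15 - 1*9))) = 4950*(-1207 + ((20 + 24) + 13*(15 - 9))) = 4950*(-1207 + (44 + 13*6)) = 4950*(-1207 + (44 + 78)) = 4950*(-1207 + 122) = 4950*(-1085) = -5370750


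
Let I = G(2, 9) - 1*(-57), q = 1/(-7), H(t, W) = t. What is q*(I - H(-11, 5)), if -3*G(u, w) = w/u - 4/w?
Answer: -3599/378 ≈ -9.5212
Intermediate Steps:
q = -1/7 ≈ -0.14286
G(u, w) = 4/(3*w) - w/(3*u) (G(u, w) = -(w/u - 4/w)/3 = -(-4/w + w/u)/3 = 4/(3*w) - w/(3*u))
I = 3005/54 (I = ((4/3)/9 - 1/3*9/2) - 1*(-57) = ((4/3)*(1/9) - 1/3*9*1/2) + 57 = (4/27 - 3/2) + 57 = -73/54 + 57 = 3005/54 ≈ 55.648)
q*(I - H(-11, 5)) = -(3005/54 - 1*(-11))/7 = -(3005/54 + 11)/7 = -1/7*3599/54 = -3599/378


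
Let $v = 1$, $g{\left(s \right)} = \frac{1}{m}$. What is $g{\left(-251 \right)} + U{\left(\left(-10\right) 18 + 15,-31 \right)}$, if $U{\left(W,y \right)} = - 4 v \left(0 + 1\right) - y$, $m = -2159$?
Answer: $\frac{58292}{2159} \approx 27.0$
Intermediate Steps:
$g{\left(s \right)} = - \frac{1}{2159}$ ($g{\left(s \right)} = \frac{1}{-2159} = - \frac{1}{2159}$)
$U{\left(W,y \right)} = -4 - y$ ($U{\left(W,y \right)} = \left(-4\right) 1 \left(0 + 1\right) - y = \left(-4\right) 1 - y = -4 - y$)
$g{\left(-251 \right)} + U{\left(\left(-10\right) 18 + 15,-31 \right)} = - \frac{1}{2159} - -27 = - \frac{1}{2159} + \left(-4 + 31\right) = - \frac{1}{2159} + 27 = \frac{58292}{2159}$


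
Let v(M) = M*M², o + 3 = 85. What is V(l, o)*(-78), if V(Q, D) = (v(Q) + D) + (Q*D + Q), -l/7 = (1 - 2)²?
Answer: 65676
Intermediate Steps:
o = 82 (o = -3 + 85 = 82)
l = -7 (l = -7*(1 - 2)² = -7*(-1)² = -7*1 = -7)
v(M) = M³
V(Q, D) = D + Q + Q³ + D*Q (V(Q, D) = (Q³ + D) + (Q*D + Q) = (D + Q³) + (D*Q + Q) = (D + Q³) + (Q + D*Q) = D + Q + Q³ + D*Q)
V(l, o)*(-78) = (82 - 7 + (-7)³ + 82*(-7))*(-78) = (82 - 7 - 343 - 574)*(-78) = -842*(-78) = 65676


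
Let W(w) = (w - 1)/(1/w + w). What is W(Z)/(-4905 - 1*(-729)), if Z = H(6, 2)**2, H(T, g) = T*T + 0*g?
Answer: -11655/48708893 ≈ -0.00023928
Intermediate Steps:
H(T, g) = T**2 (H(T, g) = T**2 + 0 = T**2)
Z = 1296 (Z = (6**2)**2 = 36**2 = 1296)
W(w) = (-1 + w)/(w + 1/w)
W(Z)/(-4905 - 1*(-729)) = (1296*(-1 + 1296)/(1 + 1296**2))/(-4905 - 1*(-729)) = (1296*1295/(1 + 1679616))/(-4905 + 729) = (1296*1295/1679617)/(-4176) = (1296*(1/1679617)*1295)*(-1/4176) = (1678320/1679617)*(-1/4176) = -11655/48708893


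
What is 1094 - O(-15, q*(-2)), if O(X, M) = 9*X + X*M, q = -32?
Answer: 2189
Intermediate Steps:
O(X, M) = 9*X + M*X
1094 - O(-15, q*(-2)) = 1094 - (-15)*(9 - 32*(-2)) = 1094 - (-15)*(9 + 64) = 1094 - (-15)*73 = 1094 - 1*(-1095) = 1094 + 1095 = 2189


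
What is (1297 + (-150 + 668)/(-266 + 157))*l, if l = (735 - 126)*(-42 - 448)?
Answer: -42032540550/109 ≈ -3.8562e+8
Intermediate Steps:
l = -298410 (l = 609*(-490) = -298410)
(1297 + (-150 + 668)/(-266 + 157))*l = (1297 + (-150 + 668)/(-266 + 157))*(-298410) = (1297 + 518/(-109))*(-298410) = (1297 + 518*(-1/109))*(-298410) = (1297 - 518/109)*(-298410) = (140855/109)*(-298410) = -42032540550/109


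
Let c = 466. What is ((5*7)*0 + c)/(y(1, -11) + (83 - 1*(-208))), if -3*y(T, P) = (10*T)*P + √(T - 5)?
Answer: 1374234/966293 + 2796*I/966293 ≈ 1.4222 + 0.0028935*I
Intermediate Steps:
y(T, P) = -√(-5 + T)/3 - 10*P*T/3 (y(T, P) = -((10*T)*P + √(T - 5))/3 = -(10*P*T + √(-5 + T))/3 = -(√(-5 + T) + 10*P*T)/3 = -√(-5 + T)/3 - 10*P*T/3)
((5*7)*0 + c)/(y(1, -11) + (83 - 1*(-208))) = ((5*7)*0 + 466)/((-√(-5 + 1)/3 - 10/3*(-11)*1) + (83 - 1*(-208))) = (35*0 + 466)/((-2*I/3 + 110/3) + (83 + 208)) = (0 + 466)/((-2*I/3 + 110/3) + 291) = 466/((-2*I/3 + 110/3) + 291) = 466/((110/3 - 2*I/3) + 291) = 466/(983/3 - 2*I/3) = 466*(9*(983/3 + 2*I/3)/966293) = 4194*(983/3 + 2*I/3)/966293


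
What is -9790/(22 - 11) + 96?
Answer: -794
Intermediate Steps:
-9790/(22 - 11) + 96 = -9790/11 + 96 = -89*10 + 96 = -890 + 96 = -794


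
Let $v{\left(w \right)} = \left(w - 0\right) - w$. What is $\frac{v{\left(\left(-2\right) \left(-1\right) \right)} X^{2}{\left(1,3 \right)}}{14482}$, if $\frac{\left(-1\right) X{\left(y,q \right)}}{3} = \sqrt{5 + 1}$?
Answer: $0$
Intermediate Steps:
$X{\left(y,q \right)} = - 3 \sqrt{6}$ ($X{\left(y,q \right)} = - 3 \sqrt{5 + 1} = - 3 \sqrt{6}$)
$v{\left(w \right)} = 0$ ($v{\left(w \right)} = \left(w + 0\right) - w = w - w = 0$)
$\frac{v{\left(\left(-2\right) \left(-1\right) \right)} X^{2}{\left(1,3 \right)}}{14482} = \frac{0 \left(- 3 \sqrt{6}\right)^{2}}{14482} = 0 \cdot 54 \cdot \frac{1}{14482} = 0 \cdot \frac{1}{14482} = 0$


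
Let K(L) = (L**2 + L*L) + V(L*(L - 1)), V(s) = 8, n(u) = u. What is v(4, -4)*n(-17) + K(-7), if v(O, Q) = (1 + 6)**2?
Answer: -727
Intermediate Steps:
v(O, Q) = 49 (v(O, Q) = 7**2 = 49)
K(L) = 8 + 2*L**2 (K(L) = (L**2 + L*L) + 8 = (L**2 + L**2) + 8 = 2*L**2 + 8 = 8 + 2*L**2)
v(4, -4)*n(-17) + K(-7) = 49*(-17) + (8 + 2*(-7)**2) = -833 + (8 + 2*49) = -833 + (8 + 98) = -833 + 106 = -727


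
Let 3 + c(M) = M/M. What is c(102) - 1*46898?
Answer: -46900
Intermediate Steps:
c(M) = -2 (c(M) = -3 + M/M = -3 + 1 = -2)
c(102) - 1*46898 = -2 - 1*46898 = -2 - 46898 = -46900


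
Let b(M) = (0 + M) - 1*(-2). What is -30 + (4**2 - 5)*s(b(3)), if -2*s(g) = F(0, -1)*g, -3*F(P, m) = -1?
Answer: -235/6 ≈ -39.167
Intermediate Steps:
b(M) = 2 + M (b(M) = M + 2 = 2 + M)
F(P, m) = 1/3 (F(P, m) = -1/3*(-1) = 1/3)
s(g) = -g/6
-30 + (4**2 - 5)*s(b(3)) = -30 + (4**2 - 5)*(-(2 + 3)/6) = -30 + (16 - 5)*(-1/6*5) = -30 + 11*(-5/6) = -30 - 55/6 = -235/6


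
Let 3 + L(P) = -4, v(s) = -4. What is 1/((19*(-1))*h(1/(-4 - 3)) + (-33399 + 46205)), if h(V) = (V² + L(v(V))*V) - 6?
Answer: 49/632130 ≈ 7.7516e-5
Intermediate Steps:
L(P) = -7 (L(P) = -3 - 4 = -7)
h(V) = -6 + V² - 7*V (h(V) = (V² - 7*V) - 6 = -6 + V² - 7*V)
1/((19*(-1))*h(1/(-4 - 3)) + (-33399 + 46205)) = 1/((19*(-1))*(-6 + (1/(-4 - 3))² - 7/(-4 - 3)) + (-33399 + 46205)) = 1/(-19*(-6 + (1/(-7))² - 7/(-7)) + 12806) = 1/(-19*(-6 + (-⅐)² - 7*(-⅐)) + 12806) = 1/(-19*(-6 + 1/49 + 1) + 12806) = 1/(-19*(-244/49) + 12806) = 1/(4636/49 + 12806) = 1/(632130/49) = 49/632130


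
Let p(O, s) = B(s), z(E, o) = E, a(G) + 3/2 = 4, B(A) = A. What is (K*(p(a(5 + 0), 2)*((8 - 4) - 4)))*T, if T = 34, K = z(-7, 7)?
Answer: 0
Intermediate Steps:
a(G) = 5/2 (a(G) = -3/2 + 4 = 5/2)
K = -7
p(O, s) = s
(K*(p(a(5 + 0), 2)*((8 - 4) - 4)))*T = -14*((8 - 4) - 4)*34 = -14*(4 - 4)*34 = -14*0*34 = -7*0*34 = 0*34 = 0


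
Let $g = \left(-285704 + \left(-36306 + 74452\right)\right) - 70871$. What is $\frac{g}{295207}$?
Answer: $- \frac{318429}{295207} \approx -1.0787$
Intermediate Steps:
$g = -318429$ ($g = \left(-285704 + 38146\right) - 70871 = -247558 - 70871 = -318429$)
$\frac{g}{295207} = - \frac{318429}{295207}$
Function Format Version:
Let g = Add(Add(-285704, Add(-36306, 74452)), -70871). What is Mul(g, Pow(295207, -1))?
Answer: Rational(-318429, 295207) ≈ -1.0787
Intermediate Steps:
g = -318429 (g = Add(Add(-285704, 38146), -70871) = Add(-247558, -70871) = -318429)
Mul(g, Pow(295207, -1)) = Mul(-318429, Pow(295207, -1)) = Mul(-318429, Rational(1, 295207)) = Rational(-318429, 295207)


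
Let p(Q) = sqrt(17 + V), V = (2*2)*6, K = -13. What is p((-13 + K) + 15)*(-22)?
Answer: -22*sqrt(41) ≈ -140.87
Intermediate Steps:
V = 24 (V = 4*6 = 24)
p(Q) = sqrt(41) (p(Q) = sqrt(17 + 24) = sqrt(41))
p((-13 + K) + 15)*(-22) = sqrt(41)*(-22) = -22*sqrt(41)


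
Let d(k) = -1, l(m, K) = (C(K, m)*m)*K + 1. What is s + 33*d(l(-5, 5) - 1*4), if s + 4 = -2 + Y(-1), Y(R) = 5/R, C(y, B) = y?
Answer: -44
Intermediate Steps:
l(m, K) = 1 + m*K² (l(m, K) = (K*m)*K + 1 = m*K² + 1 = 1 + m*K²)
s = -11 (s = -4 + (-2 + 5/(-1)) = -4 + (-2 + 5*(-1)) = -4 + (-2 - 5) = -4 - 7 = -11)
s + 33*d(l(-5, 5) - 1*4) = -11 + 33*(-1) = -11 - 33 = -44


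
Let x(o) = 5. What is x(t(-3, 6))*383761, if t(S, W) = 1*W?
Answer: 1918805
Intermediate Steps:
t(S, W) = W
x(t(-3, 6))*383761 = 5*383761 = 1918805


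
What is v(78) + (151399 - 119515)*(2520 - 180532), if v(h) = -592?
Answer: -5675735200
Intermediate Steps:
v(78) + (151399 - 119515)*(2520 - 180532) = -592 + (151399 - 119515)*(2520 - 180532) = -592 + 31884*(-178012) = -592 - 5675734608 = -5675735200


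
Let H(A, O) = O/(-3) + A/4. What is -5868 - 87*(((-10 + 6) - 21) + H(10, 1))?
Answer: -7763/2 ≈ -3881.5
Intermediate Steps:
H(A, O) = -O/3 + A/4 (H(A, O) = O*(-⅓) + A*(¼) = -O/3 + A/4)
-5868 - 87*(((-10 + 6) - 21) + H(10, 1)) = -5868 - 87*(((-10 + 6) - 21) + (-⅓*1 + (¼)*10)) = -5868 - 87*((-4 - 21) + (-⅓ + 5/2)) = -5868 - 87*(-25 + 13/6) = -5868 - 87*(-137/6) = -5868 + 3973/2 = -7763/2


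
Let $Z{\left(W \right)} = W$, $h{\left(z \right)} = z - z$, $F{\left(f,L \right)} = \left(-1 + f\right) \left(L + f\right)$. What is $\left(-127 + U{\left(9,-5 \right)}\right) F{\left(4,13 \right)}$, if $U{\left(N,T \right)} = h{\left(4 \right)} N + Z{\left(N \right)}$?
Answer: $-6018$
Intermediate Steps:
$h{\left(z \right)} = 0$
$U{\left(N,T \right)} = N$ ($U{\left(N,T \right)} = 0 N + N = 0 + N = N$)
$\left(-127 + U{\left(9,-5 \right)}\right) F{\left(4,13 \right)} = \left(-127 + 9\right) \left(4^{2} - 13 - 4 + 13 \cdot 4\right) = - 118 \left(16 - 13 - 4 + 52\right) = \left(-118\right) 51 = -6018$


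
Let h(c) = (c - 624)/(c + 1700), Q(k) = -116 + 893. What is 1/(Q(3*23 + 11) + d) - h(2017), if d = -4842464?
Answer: -963496244/2570935797 ≈ -0.37476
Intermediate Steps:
Q(k) = 777
h(c) = (-624 + c)/(1700 + c)
1/(Q(3*23 + 11) + d) - h(2017) = 1/(777 - 4842464) - (-624 + 2017)/(1700 + 2017) = 1/(-4841687) - 1393/3717 = -1/4841687 - 1393/3717 = -1/4841687 - 1*199/531 = -1/4841687 - 199/531 = -963496244/2570935797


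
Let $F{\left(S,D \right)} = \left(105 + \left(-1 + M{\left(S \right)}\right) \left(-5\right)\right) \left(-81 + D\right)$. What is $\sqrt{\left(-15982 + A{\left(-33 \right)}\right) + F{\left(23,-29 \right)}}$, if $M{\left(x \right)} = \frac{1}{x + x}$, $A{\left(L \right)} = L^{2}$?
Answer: $\frac{2 i \sqrt{3568243}}{23} \approx 164.26 i$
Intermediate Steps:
$M{\left(x \right)} = \frac{1}{2 x}$
$F{\left(S,D \right)} = \left(-81 + D\right) \left(110 - \frac{5}{2 S}\right)$ ($F{\left(S,D \right)} = \left(105 + \left(-1 + \frac{1}{2 S}\right) \left(-5\right)\right) \left(-81 + D\right) = \left(105 + \left(5 - \frac{5}{2 S}\right)\right) \left(-81 + D\right) = \left(110 - \frac{5}{2 S}\right) \left(-81 + D\right) = \left(-81 + D\right) \left(110 - \frac{5}{2 S}\right)$)
$\sqrt{\left(-15982 + A{\left(-33 \right)}\right) + F{\left(23,-29 \right)}} = \sqrt{\left(-15982 + \left(-33\right)^{2}\right) + \frac{5 \left(81 - -29 + 44 \cdot 23 \left(-81 - 29\right)\right)}{2 \cdot 23}} = \sqrt{\left(-15982 + 1089\right) + \frac{5}{2} \cdot \frac{1}{23} \left(81 + 29 + 44 \cdot 23 \left(-110\right)\right)} = \sqrt{-14893 + \frac{5}{2} \cdot \frac{1}{23} \left(81 + 29 - 111320\right)} = \sqrt{-14893 + \frac{5}{2} \cdot \frac{1}{23} \left(-111210\right)} = \sqrt{-14893 - \frac{278025}{23}} = \sqrt{- \frac{620564}{23}} = \frac{2 i \sqrt{3568243}}{23}$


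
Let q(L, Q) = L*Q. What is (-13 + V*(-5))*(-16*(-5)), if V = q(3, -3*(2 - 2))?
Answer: -1040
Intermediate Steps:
V = 0 (V = 3*(-3*(2 - 2)) = 3*(-3*0) = 3*0 = 0)
(-13 + V*(-5))*(-16*(-5)) = (-13 + 0*(-5))*(-16*(-5)) = (-13 + 0)*80 = -13*80 = -1040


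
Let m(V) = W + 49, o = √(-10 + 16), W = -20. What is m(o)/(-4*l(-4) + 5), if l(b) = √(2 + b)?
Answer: 145/57 + 116*I*√2/57 ≈ 2.5439 + 2.878*I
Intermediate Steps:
o = √6 ≈ 2.4495
m(V) = 29 (m(V) = -20 + 49 = 29)
m(o)/(-4*l(-4) + 5) = 29/(-4*√(2 - 4) + 5) = 29/(-4*I*√2 + 5) = 29/(5 - 4*I*√2)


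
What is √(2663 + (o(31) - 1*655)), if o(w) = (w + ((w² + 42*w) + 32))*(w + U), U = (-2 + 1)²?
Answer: 14*√390 ≈ 276.48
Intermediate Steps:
U = 1 (U = (-1)² = 1)
o(w) = (1 + w)*(32 + w² + 43*w) (o(w) = (w + ((w² + 42*w) + 32))*(w + 1) = (w + (32 + w² + 42*w))*(1 + w) = (32 + w² + 43*w)*(1 + w) = (1 + w)*(32 + w² + 43*w))
√(2663 + (o(31) - 1*655)) = √(2663 + ((32 + 31³ + 44*31² + 75*31) - 1*655)) = √(2663 + ((32 + 29791 + 44*961 + 2325) - 655)) = √(2663 + ((32 + 29791 + 42284 + 2325) - 655)) = √(2663 + (74432 - 655)) = √(2663 + 73777) = √76440 = 14*√390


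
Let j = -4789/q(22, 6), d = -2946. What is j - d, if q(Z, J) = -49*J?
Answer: 870913/294 ≈ 2962.3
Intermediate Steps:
j = 4789/294 (j = -4789/((-49*6)) = -4789/(-294) = -4789*(-1/294) = 4789/294 ≈ 16.289)
j - d = 4789/294 - 1*(-2946) = 4789/294 + 2946 = 870913/294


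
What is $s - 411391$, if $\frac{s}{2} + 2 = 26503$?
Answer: $-358389$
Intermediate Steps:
$s = 53002$ ($s = -4 + 2 \cdot 26503 = -4 + 53006 = 53002$)
$s - 411391 = 53002 - 411391 = -358389$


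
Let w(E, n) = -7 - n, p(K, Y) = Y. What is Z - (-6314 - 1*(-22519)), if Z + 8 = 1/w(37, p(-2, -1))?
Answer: -97279/6 ≈ -16213.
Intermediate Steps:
Z = -49/6 (Z = -8 + 1/(-7 - 1*(-1)) = -8 + 1/(-7 + 1) = -8 + 1/(-6) = -8 - ⅙ = -49/6 ≈ -8.1667)
Z - (-6314 - 1*(-22519)) = -49/6 - (-6314 - 1*(-22519)) = -49/6 - (-6314 + 22519) = -49/6 - 1*16205 = -49/6 - 16205 = -97279/6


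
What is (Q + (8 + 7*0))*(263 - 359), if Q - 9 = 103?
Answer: -11520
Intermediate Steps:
Q = 112 (Q = 9 + 103 = 112)
(Q + (8 + 7*0))*(263 - 359) = (112 + (8 + 7*0))*(263 - 359) = (112 + (8 + 0))*(-96) = (112 + 8)*(-96) = 120*(-96) = -11520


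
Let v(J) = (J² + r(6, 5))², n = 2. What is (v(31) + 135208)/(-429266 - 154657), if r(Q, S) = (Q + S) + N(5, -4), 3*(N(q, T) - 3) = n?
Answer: -9784201/5255307 ≈ -1.8618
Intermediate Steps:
N(q, T) = 11/3 (N(q, T) = 3 + (⅓)*2 = 3 + ⅔ = 11/3)
r(Q, S) = 11/3 + Q + S (r(Q, S) = (Q + S) + 11/3 = 11/3 + Q + S)
v(J) = (44/3 + J²)² (v(J) = (J² + (11/3 + 6 + 5))² = (J² + 44/3)² = (44/3 + J²)²)
(v(31) + 135208)/(-429266 - 154657) = ((44 + 3*31²)²/9 + 135208)/(-429266 - 154657) = ((44 + 3*961)²/9 + 135208)/(-583923) = ((44 + 2883)²/9 + 135208)*(-1/583923) = ((⅑)*2927² + 135208)*(-1/583923) = ((⅑)*8567329 + 135208)*(-1/583923) = (8567329/9 + 135208)*(-1/583923) = (9784201/9)*(-1/583923) = -9784201/5255307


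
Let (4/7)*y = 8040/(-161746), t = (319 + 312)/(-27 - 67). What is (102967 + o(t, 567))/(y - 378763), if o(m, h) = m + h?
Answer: -787020856245/2879380470596 ≈ -0.27333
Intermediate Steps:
t = -631/94 (t = 631/(-94) = 631*(-1/94) = -631/94 ≈ -6.7128)
y = -7035/80873 (y = 7*(8040/(-161746))/4 = 7*(8040*(-1/161746))/4 = (7/4)*(-4020/80873) = -7035/80873 ≈ -0.086988)
o(m, h) = h + m
(102967 + o(t, 567))/(y - 378763) = (102967 + (567 - 631/94))/(-7035/80873 - 378763) = (102967 + 52667/94)/(-30631707134/80873) = (9731565/94)*(-80873/30631707134) = -787020856245/2879380470596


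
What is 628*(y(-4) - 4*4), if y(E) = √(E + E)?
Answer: -10048 + 1256*I*√2 ≈ -10048.0 + 1776.3*I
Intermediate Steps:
y(E) = √2*√E (y(E) = √(2*E) = √2*√E)
628*(y(-4) - 4*4) = 628*(√2*√(-4) - 4*4) = 628*(√2*(2*I) - 16) = 628*(2*I*√2 - 16) = 628*(-16 + 2*I*√2) = -10048 + 1256*I*√2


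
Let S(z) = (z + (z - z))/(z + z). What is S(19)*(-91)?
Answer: -91/2 ≈ -45.500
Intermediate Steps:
S(z) = 1/2 (S(z) = (z + 0)/((2*z)) = z*(1/(2*z)) = 1/2)
S(19)*(-91) = (1/2)*(-91) = -91/2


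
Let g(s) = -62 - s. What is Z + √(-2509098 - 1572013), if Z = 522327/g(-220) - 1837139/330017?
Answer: 172086521597/52142686 + I*√4081111 ≈ 3300.3 + 2020.2*I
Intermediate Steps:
Z = 172086521597/52142686 (Z = 522327/(-62 - 1*(-220)) - 1837139/330017 = 522327/(-62 + 220) - 1837139*1/330017 = 522327/158 - 1837139/330017 = 172086521597/52142686 ≈ 3300.3)
Z + √(-2509098 - 1572013) = 172086521597/52142686 + √(-2509098 - 1572013) = 172086521597/52142686 + √(-4081111) = 172086521597/52142686 + I*√4081111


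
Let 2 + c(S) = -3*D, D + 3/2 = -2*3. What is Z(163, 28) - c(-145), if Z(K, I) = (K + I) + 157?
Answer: 655/2 ≈ 327.50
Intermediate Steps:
Z(K, I) = 157 + I + K (Z(K, I) = (I + K) + 157 = 157 + I + K)
D = -15/2 (D = -3/2 - 2*3 = -3/2 - 6 = -15/2 ≈ -7.5000)
c(S) = 41/2 (c(S) = -2 - 3*(-15/2) = -2 + 45/2 = 41/2)
Z(163, 28) - c(-145) = (157 + 28 + 163) - 1*41/2 = 348 - 41/2 = 655/2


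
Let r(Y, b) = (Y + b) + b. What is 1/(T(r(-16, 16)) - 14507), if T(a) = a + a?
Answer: -1/14475 ≈ -6.9085e-5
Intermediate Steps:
r(Y, b) = Y + 2*b
T(a) = 2*a
1/(T(r(-16, 16)) - 14507) = 1/(2*(-16 + 2*16) - 14507) = 1/(2*(-16 + 32) - 14507) = 1/(2*16 - 14507) = 1/(32 - 14507) = 1/(-14475) = -1/14475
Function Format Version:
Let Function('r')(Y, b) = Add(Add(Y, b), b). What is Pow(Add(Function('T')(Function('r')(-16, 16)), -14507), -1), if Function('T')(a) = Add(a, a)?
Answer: Rational(-1, 14475) ≈ -6.9085e-5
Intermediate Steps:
Function('r')(Y, b) = Add(Y, Mul(2, b))
Function('T')(a) = Mul(2, a)
Pow(Add(Function('T')(Function('r')(-16, 16)), -14507), -1) = Pow(Add(Mul(2, Add(-16, Mul(2, 16))), -14507), -1) = Pow(Add(Mul(2, Add(-16, 32)), -14507), -1) = Pow(Add(Mul(2, 16), -14507), -1) = Pow(Add(32, -14507), -1) = Pow(-14475, -1) = Rational(-1, 14475)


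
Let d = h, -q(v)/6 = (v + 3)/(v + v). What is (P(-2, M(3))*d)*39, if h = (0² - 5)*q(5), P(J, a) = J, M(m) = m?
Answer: -1872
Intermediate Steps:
q(v) = -3*(3 + v)/v (q(v) = -6*(v + 3)/(v + v) = -6*(3 + v)/(2*v) = -6*(3 + v)*1/(2*v) = -3*(3 + v)/v)
h = 24 (h = (0² - 5)*(-3 - 9/5) = (0 - 5)*(-3 - 9*⅕) = -5*(-3 - 9/5) = -5*(-24/5) = 24)
d = 24
(P(-2, M(3))*d)*39 = -2*24*39 = -48*39 = -1872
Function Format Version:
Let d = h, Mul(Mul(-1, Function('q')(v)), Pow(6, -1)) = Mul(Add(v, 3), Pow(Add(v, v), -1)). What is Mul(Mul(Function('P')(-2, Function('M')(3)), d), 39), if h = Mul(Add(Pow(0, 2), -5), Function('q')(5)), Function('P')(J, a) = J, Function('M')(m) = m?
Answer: -1872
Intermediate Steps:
Function('q')(v) = Mul(-3, Pow(v, -1), Add(3, v)) (Function('q')(v) = Mul(-6, Mul(Add(v, 3), Pow(Add(v, v), -1))) = Mul(-6, Mul(Add(3, v), Pow(Mul(2, v), -1))) = Mul(-6, Mul(Add(3, v), Mul(Rational(1, 2), Pow(v, -1)))) = Mul(-6, Mul(Rational(1, 2), Pow(v, -1), Add(3, v))) = Mul(-3, Pow(v, -1), Add(3, v)))
h = 24 (h = Mul(Add(Pow(0, 2), -5), Add(-3, Mul(-9, Pow(5, -1)))) = Mul(Add(0, -5), Add(-3, Mul(-9, Rational(1, 5)))) = Mul(-5, Add(-3, Rational(-9, 5))) = Mul(-5, Rational(-24, 5)) = 24)
d = 24
Mul(Mul(Function('P')(-2, Function('M')(3)), d), 39) = Mul(Mul(-2, 24), 39) = Mul(-48, 39) = -1872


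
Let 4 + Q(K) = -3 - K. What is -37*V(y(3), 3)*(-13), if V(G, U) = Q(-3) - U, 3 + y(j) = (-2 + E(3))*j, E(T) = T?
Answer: -3367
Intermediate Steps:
Q(K) = -7 - K (Q(K) = -4 + (-3 - K) = -7 - K)
y(j) = -3 + j (y(j) = -3 + (-2 + 3)*j = -3 + 1*j = -3 + j)
V(G, U) = -4 - U (V(G, U) = (-7 - 1*(-3)) - U = (-7 + 3) - U = -4 - U)
-37*V(y(3), 3)*(-13) = -37*(-4 - 1*3)*(-13) = -37*(-4 - 3)*(-13) = -37*(-7)*(-13) = 259*(-13) = -3367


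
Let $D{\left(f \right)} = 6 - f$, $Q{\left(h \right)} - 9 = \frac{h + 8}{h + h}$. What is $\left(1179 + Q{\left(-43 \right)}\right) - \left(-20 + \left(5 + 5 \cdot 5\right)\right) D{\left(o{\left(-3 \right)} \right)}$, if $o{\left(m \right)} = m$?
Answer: $\frac{94463}{86} \approx 1098.4$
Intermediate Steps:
$Q{\left(h \right)} = 9 + \frac{8 + h}{2 h}$ ($Q{\left(h \right)} = 9 + \frac{h + 8}{h + h} = 9 + \frac{8 + h}{2 h}$)
$\left(1179 + Q{\left(-43 \right)}\right) - \left(-20 + \left(5 + 5 \cdot 5\right)\right) D{\left(o{\left(-3 \right)} \right)} = \left(1179 + \left(\frac{19}{2} + \frac{4}{-43}\right)\right) - \left(-20 + \left(5 + 5 \cdot 5\right)\right) \left(6 - -3\right) = \left(1179 + \left(\frac{19}{2} + 4 \left(- \frac{1}{43}\right)\right)\right) - \left(-20 + \left(5 + 25\right)\right) \left(6 + 3\right) = \left(1179 + \left(\frac{19}{2} - \frac{4}{43}\right)\right) - \left(-20 + 30\right) 9 = \left(1179 + \frac{809}{86}\right) - 10 \cdot 9 = \frac{102203}{86} - 90 = \frac{94463}{86}$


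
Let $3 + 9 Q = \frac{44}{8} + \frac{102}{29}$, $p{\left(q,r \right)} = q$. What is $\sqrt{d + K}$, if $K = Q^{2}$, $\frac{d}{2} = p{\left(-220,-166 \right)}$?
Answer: $\frac{i \sqrt{119771159}}{522} \approx 20.966 i$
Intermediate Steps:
$d = -440$ ($d = 2 \left(-220\right) = -440$)
$Q = \frac{349}{522}$ ($Q = - \frac{1}{3} + \frac{\frac{44}{8} + \frac{102}{29}}{9} = - \frac{1}{3} + \frac{44 \cdot \frac{1}{8} + 102 \cdot \frac{1}{29}}{9} = - \frac{1}{3} + \frac{\frac{11}{2} + \frac{102}{29}}{9} = - \frac{1}{3} + \frac{1}{9} \cdot \frac{523}{58} = - \frac{1}{3} + \frac{523}{522} = \frac{349}{522} \approx 0.66858$)
$K = \frac{121801}{272484}$ ($K = \left(\frac{349}{522}\right)^{2} = \frac{121801}{272484} \approx 0.447$)
$\sqrt{d + K} = \sqrt{-440 + \frac{121801}{272484}} = \sqrt{- \frac{119771159}{272484}} = \frac{i \sqrt{119771159}}{522}$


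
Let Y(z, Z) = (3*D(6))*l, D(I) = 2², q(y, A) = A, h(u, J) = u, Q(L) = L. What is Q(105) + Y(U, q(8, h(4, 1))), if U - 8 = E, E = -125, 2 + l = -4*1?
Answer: 33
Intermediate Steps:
D(I) = 4
l = -6 (l = -2 - 4*1 = -2 - 4 = -6)
U = -117 (U = 8 - 125 = -117)
Y(z, Z) = -72 (Y(z, Z) = (3*4)*(-6) = 12*(-6) = -72)
Q(105) + Y(U, q(8, h(4, 1))) = 105 - 72 = 33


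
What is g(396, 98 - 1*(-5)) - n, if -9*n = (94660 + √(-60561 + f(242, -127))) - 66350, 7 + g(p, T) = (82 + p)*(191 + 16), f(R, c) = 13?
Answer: 918761/9 + 2*I*√15137/9 ≈ 1.0208e+5 + 27.341*I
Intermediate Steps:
g(p, T) = 16967 + 207*p (g(p, T) = -7 + (82 + p)*(191 + 16) = -7 + (82 + p)*207 = -7 + (16974 + 207*p) = 16967 + 207*p)
n = -28310/9 - 2*I*√15137/9 (n = -((94660 + √(-60561 + 13)) - 66350)/9 = -((94660 + √(-60548)) - 66350)/9 = -((94660 + 2*I*√15137) - 66350)/9 = -(28310 + 2*I*√15137)/9 = -28310/9 - 2*I*√15137/9 ≈ -3145.6 - 27.341*I)
g(396, 98 - 1*(-5)) - n = (16967 + 207*396) - (-28310/9 - 2*I*√15137/9) = (16967 + 81972) + (28310/9 + 2*I*√15137/9) = 98939 + (28310/9 + 2*I*√15137/9) = 918761/9 + 2*I*√15137/9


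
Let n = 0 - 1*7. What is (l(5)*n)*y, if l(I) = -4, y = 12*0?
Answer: 0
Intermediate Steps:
y = 0
n = -7 (n = 0 - 7 = -7)
(l(5)*n)*y = -4*(-7)*0 = 28*0 = 0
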